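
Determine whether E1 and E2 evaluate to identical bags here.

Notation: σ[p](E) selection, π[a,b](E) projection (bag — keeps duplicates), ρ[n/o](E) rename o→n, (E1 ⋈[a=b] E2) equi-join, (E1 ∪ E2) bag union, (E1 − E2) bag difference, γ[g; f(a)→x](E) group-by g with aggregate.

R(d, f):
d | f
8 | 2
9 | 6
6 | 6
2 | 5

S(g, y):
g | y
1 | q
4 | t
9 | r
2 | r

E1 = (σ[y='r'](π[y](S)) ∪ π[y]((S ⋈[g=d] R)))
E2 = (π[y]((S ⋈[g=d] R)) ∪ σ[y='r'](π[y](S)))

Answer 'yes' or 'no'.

E1 row counts bottom-up:
  S → 4
  π[y](S) → 4
  σ[y='r'](π[y](S)) → 2
  S → 4
  R → 4
  (S ⋈[g=d] R) → 2
  π[y]((S ⋈[g=d] R)) → 2
  (σ[y='r'](π[y](S)) ∪ π[y]((S ⋈[g=d] R))) → 4
E2 row counts bottom-up:
  S → 4
  R → 4
  (S ⋈[g=d] R) → 2
  π[y]((S ⋈[g=d] R)) → 2
  S → 4
  π[y](S) → 4
  σ[y='r'](π[y](S)) → 2
  (π[y]((S ⋈[g=d] R)) ∪ σ[y='r'](π[y](S))) → 4

E1 and E2 produce the same multiset:
y
r
r
r
r

yes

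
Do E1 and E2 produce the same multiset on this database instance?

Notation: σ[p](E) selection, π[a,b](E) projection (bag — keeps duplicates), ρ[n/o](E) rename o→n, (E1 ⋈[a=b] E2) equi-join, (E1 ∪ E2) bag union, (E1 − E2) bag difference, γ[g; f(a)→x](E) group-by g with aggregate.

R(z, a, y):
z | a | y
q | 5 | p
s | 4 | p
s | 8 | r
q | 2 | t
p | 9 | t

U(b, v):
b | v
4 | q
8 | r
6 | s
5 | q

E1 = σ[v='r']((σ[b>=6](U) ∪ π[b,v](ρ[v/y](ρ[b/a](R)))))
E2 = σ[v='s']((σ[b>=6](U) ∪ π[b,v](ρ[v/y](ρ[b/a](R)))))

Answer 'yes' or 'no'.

E1 row counts bottom-up:
  U → 4
  σ[b>=6](U) → 2
  R → 5
  ρ[b/a](R) → 5
  ρ[v/y](ρ[b/a](R)) → 5
  π[b,v](ρ[v/y](ρ[b/a](R))) → 5
  (σ[b>=6](U) ∪ π[b,v](ρ[v/y](ρ[b/a](R)))) → 7
  σ[v='r']((σ[b>=6](U) ∪ π[b,v](ρ[v/y](ρ[b/a](R))))) → 2
E2 row counts bottom-up:
  U → 4
  σ[b>=6](U) → 2
  R → 5
  ρ[b/a](R) → 5
  ρ[v/y](ρ[b/a](R)) → 5
  π[b,v](ρ[v/y](ρ[b/a](R))) → 5
  (σ[b>=6](U) ∪ π[b,v](ρ[v/y](ρ[b/a](R)))) → 7
  σ[v='s']((σ[b>=6](U) ∪ π[b,v](ρ[v/y](ρ[b/a](R))))) → 1

E1 result:
b | v
8 | r
8 | r
E2 result:
b | v
6 | s
Witness: (6, 's') appears 0× in E1 but 1× in E2.

no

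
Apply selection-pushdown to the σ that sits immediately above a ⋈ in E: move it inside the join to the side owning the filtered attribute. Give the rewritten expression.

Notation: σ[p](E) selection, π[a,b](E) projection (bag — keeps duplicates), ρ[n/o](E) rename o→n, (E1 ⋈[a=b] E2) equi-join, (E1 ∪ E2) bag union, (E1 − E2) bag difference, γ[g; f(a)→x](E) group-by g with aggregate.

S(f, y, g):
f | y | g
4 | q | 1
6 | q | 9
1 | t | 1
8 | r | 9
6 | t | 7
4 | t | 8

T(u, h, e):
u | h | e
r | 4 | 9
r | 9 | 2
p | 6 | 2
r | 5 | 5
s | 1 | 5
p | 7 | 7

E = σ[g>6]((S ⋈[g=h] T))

σ filters on g, owned by the left side.
E' = (σ[g>6](S) ⋈[g=h] T)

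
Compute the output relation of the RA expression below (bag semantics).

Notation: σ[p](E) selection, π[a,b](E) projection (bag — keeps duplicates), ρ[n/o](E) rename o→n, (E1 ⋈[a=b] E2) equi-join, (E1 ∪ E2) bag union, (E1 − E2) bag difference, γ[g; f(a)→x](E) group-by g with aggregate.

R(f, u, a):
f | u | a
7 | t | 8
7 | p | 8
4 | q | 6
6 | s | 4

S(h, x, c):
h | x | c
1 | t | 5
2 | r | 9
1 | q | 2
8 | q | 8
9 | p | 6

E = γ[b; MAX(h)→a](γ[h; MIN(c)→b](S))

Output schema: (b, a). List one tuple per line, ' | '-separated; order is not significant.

Subexpression sizes:
  S → 5
  γ[h; MIN(c)→b](S) → 4
  γ[b; MAX(h)→a](γ[h; MIN(c)→b](S)) → 4

== RESULT ==
b | a
2 | 1
6 | 9
8 | 8
9 | 2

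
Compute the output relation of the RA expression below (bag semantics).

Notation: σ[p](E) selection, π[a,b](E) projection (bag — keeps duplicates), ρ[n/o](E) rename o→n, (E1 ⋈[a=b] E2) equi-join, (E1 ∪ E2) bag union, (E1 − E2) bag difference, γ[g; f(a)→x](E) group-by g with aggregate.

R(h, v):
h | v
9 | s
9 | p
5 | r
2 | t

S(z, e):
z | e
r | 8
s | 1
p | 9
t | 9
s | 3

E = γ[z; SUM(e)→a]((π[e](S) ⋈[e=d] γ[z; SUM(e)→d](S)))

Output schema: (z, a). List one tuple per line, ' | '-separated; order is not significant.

Per-node cardinality:
  S → 5
  π[e](S) → 5
  S → 5
  γ[z; SUM(e)→d](S) → 4
  (π[e](S) ⋈[e=d] γ[z; SUM(e)→d](S)) → 5
  γ[z; SUM(e)→a]((π[e](S) ⋈[e=d] γ[z; SUM(e)→d](S))) → 3

== RESULT ==
z | a
p | 18
r | 8
t | 18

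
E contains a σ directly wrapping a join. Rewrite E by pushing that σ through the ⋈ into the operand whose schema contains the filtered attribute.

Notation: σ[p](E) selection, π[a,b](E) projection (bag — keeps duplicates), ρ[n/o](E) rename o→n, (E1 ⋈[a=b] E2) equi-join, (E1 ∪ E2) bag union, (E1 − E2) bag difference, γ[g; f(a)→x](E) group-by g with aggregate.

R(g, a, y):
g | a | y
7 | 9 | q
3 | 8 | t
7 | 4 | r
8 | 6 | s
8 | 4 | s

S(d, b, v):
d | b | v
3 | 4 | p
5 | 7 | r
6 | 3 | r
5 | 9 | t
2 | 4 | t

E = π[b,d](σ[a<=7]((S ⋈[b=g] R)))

σ filters on a, owned by the right side.
E' = π[b,d]((S ⋈[b=g] σ[a<=7](R)))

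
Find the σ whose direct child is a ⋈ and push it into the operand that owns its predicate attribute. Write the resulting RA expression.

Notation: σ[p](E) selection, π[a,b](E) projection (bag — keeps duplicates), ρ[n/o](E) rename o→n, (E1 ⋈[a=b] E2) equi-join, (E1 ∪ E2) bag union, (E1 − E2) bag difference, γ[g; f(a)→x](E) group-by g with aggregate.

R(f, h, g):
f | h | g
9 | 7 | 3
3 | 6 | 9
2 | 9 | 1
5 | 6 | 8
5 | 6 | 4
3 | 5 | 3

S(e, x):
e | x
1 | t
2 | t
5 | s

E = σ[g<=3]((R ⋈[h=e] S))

σ filters on g, owned by the left side.
E' = (σ[g<=3](R) ⋈[h=e] S)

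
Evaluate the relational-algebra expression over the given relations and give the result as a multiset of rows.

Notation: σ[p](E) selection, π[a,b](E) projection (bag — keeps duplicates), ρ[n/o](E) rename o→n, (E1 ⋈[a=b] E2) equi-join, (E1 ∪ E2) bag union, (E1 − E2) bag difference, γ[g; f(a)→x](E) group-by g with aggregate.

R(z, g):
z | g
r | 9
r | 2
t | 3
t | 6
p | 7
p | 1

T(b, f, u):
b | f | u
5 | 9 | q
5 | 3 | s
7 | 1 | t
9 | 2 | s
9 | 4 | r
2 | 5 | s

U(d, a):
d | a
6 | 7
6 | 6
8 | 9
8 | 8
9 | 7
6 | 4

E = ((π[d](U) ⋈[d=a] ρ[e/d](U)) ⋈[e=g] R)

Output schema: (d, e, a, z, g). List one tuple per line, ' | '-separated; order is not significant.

Subexpression sizes:
  U → 6
  π[d](U) → 6
  U → 6
  ρ[e/d](U) → 6
  (π[d](U) ⋈[d=a] ρ[e/d](U)) → 6
  R → 6
  ((π[d](U) ⋈[d=a] ρ[e/d](U)) ⋈[e=g] R) → 3

== RESULT ==
d | e | a | z | g
6 | 6 | 6 | t | 6
6 | 6 | 6 | t | 6
6 | 6 | 6 | t | 6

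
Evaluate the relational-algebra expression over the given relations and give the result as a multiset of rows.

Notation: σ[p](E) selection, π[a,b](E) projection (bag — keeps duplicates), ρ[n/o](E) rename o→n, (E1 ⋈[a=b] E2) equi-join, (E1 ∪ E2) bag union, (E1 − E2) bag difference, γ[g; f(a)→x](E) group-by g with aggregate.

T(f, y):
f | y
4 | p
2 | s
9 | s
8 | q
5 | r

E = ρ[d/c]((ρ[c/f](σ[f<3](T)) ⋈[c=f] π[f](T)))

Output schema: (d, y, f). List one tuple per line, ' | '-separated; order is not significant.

Subexpression sizes:
  T → 5
  σ[f<3](T) → 1
  ρ[c/f](σ[f<3](T)) → 1
  T → 5
  π[f](T) → 5
  (ρ[c/f](σ[f<3](T)) ⋈[c=f] π[f](T)) → 1
  ρ[d/c]((ρ[c/f](σ[f<3](T)) ⋈[c=f] π[f](T))) → 1

== RESULT ==
d | y | f
2 | s | 2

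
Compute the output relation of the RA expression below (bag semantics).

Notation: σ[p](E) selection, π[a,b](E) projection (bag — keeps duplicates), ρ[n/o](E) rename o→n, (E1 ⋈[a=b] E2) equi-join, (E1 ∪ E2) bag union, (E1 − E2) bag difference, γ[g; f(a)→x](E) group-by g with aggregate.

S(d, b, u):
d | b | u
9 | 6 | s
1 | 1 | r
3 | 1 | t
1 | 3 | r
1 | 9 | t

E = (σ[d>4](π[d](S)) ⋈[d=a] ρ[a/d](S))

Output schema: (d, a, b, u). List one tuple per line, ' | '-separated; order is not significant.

Per-node cardinality:
  S → 5
  π[d](S) → 5
  σ[d>4](π[d](S)) → 1
  S → 5
  ρ[a/d](S) → 5
  (σ[d>4](π[d](S)) ⋈[d=a] ρ[a/d](S)) → 1

== RESULT ==
d | a | b | u
9 | 9 | 6 | s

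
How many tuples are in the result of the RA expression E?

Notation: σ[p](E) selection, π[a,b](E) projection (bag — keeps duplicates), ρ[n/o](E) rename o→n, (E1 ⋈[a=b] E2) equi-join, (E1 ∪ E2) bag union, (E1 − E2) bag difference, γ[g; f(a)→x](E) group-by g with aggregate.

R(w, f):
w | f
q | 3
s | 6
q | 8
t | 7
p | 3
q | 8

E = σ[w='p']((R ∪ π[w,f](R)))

Per-node cardinality:
  R → 6
  R → 6
  π[w,f](R) → 6
  (R ∪ π[w,f](R)) → 12
  σ[w='p']((R ∪ π[w,f](R))) → 2

|E| = 2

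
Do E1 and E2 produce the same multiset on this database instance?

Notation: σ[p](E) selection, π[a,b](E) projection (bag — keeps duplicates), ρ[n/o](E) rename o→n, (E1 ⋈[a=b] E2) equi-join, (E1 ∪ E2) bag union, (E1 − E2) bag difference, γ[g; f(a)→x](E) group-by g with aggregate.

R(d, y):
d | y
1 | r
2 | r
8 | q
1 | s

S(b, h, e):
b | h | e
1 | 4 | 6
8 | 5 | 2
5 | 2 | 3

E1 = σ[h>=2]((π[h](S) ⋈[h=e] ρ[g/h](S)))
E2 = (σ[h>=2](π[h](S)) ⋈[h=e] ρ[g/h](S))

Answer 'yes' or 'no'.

E1 stepwise |·|:
  S → 3
  π[h](S) → 3
  S → 3
  ρ[g/h](S) → 3
  (π[h](S) ⋈[h=e] ρ[g/h](S)) → 1
  σ[h>=2]((π[h](S) ⋈[h=e] ρ[g/h](S))) → 1
E2 stepwise |·|:
  S → 3
  π[h](S) → 3
  σ[h>=2](π[h](S)) → 3
  S → 3
  ρ[g/h](S) → 3
  (σ[h>=2](π[h](S)) ⋈[h=e] ρ[g/h](S)) → 1

E1 and E2 produce the same multiset:
h | b | g | e
2 | 8 | 5 | 2

yes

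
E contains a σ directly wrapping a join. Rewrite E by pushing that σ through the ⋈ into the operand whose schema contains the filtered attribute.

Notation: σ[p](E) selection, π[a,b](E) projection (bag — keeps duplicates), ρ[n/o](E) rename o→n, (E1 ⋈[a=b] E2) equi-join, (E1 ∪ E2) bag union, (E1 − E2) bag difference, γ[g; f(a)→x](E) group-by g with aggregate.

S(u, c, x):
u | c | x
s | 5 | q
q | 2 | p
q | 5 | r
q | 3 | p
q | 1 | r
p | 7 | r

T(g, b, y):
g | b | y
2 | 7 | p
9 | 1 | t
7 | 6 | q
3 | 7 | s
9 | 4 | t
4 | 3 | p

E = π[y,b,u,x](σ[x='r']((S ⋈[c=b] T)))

σ filters on x, owned by the left side.
E' = π[y,b,u,x]((σ[x='r'](S) ⋈[c=b] T))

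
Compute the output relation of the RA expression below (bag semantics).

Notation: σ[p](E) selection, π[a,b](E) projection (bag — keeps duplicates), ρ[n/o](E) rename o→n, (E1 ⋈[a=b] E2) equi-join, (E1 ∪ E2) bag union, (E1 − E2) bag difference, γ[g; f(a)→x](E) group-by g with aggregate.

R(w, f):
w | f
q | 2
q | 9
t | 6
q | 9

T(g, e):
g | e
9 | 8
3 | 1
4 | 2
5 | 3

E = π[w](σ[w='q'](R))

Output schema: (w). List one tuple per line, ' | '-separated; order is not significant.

Stepwise |·|:
  R → 4
  σ[w='q'](R) → 3
  π[w](σ[w='q'](R)) → 3

== RESULT ==
w
q
q
q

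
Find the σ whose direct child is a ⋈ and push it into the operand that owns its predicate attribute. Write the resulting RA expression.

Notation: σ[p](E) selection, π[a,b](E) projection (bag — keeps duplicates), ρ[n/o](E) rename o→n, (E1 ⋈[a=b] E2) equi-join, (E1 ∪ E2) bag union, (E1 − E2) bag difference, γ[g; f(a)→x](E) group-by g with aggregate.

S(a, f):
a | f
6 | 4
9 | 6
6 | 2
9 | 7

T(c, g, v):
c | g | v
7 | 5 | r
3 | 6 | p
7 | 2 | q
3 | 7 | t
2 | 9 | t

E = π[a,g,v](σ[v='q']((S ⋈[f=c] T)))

σ filters on v, owned by the right side.
E' = π[a,g,v]((S ⋈[f=c] σ[v='q'](T)))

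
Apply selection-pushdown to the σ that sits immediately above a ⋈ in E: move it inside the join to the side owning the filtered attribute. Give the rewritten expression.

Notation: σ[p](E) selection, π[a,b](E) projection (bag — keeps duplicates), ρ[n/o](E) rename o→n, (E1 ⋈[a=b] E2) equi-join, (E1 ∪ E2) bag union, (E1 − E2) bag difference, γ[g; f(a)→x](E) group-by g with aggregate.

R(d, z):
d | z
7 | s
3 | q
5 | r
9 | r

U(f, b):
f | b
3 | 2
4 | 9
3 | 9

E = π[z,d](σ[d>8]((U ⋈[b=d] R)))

σ filters on d, owned by the right side.
E' = π[z,d]((U ⋈[b=d] σ[d>8](R)))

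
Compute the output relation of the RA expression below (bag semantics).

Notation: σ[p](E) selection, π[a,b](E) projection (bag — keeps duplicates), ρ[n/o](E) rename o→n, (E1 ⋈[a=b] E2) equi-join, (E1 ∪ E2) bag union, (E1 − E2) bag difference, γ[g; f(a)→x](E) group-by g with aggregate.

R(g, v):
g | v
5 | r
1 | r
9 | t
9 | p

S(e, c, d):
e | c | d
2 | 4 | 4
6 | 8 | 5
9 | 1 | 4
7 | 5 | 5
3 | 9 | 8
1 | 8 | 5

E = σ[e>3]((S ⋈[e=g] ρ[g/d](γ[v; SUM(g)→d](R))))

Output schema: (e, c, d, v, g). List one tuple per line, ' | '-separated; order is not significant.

Stepwise |·|:
  S → 6
  R → 4
  γ[v; SUM(g)→d](R) → 3
  ρ[g/d](γ[v; SUM(g)→d](R)) → 3
  (S ⋈[e=g] ρ[g/d](γ[v; SUM(g)→d](R))) → 3
  σ[e>3]((S ⋈[e=g] ρ[g/d](γ[v; SUM(g)→d](R)))) → 3

== RESULT ==
e | c | d | v | g
6 | 8 | 5 | r | 6
9 | 1 | 4 | p | 9
9 | 1 | 4 | t | 9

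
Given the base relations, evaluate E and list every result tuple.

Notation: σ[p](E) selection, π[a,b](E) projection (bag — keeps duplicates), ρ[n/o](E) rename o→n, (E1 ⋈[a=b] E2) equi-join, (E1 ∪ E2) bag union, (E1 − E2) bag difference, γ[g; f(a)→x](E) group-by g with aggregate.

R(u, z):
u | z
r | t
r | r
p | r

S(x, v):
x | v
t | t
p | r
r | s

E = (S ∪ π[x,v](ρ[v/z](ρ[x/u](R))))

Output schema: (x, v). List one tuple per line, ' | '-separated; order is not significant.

Per-node cardinality:
  S → 3
  R → 3
  ρ[x/u](R) → 3
  ρ[v/z](ρ[x/u](R)) → 3
  π[x,v](ρ[v/z](ρ[x/u](R))) → 3
  (S ∪ π[x,v](ρ[v/z](ρ[x/u](R)))) → 6

== RESULT ==
x | v
p | r
p | r
r | r
r | s
r | t
t | t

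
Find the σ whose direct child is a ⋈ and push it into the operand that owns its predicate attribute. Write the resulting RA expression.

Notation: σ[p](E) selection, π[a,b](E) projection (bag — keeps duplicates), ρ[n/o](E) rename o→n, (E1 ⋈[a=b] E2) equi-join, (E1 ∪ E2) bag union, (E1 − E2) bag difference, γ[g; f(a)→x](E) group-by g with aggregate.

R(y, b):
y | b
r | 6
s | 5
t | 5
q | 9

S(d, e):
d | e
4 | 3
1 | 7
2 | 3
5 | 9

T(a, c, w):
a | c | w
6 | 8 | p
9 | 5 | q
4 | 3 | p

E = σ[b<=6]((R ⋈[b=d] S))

σ filters on b, owned by the left side.
E' = (σ[b<=6](R) ⋈[b=d] S)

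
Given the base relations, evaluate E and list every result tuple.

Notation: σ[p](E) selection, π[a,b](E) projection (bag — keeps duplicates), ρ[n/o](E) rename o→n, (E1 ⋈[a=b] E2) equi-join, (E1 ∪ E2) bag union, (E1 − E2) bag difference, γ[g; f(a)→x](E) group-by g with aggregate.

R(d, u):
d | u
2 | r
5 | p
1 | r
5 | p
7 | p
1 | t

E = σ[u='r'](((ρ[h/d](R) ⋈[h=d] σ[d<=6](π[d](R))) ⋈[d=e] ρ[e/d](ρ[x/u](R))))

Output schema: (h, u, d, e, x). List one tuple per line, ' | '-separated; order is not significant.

Stepwise |·|:
  R → 6
  ρ[h/d](R) → 6
  R → 6
  π[d](R) → 6
  σ[d<=6](π[d](R)) → 5
  (ρ[h/d](R) ⋈[h=d] σ[d<=6](π[d](R))) → 9
  R → 6
  ρ[x/u](R) → 6
  ρ[e/d](ρ[x/u](R)) → 6
  ((ρ[h/d](R) ⋈[h=d] σ[d<=6](π[d](R))) ⋈[d=e] ρ[e/d](ρ[x/u](R))) → 17
  σ[u='r'](((ρ[h/d](R) ⋈[h=d] σ[d<=6](π[d](R))) ⋈[d=e] ρ[e/d](ρ[x/u](R)))) → 5

== RESULT ==
h | u | d | e | x
1 | r | 1 | 1 | r
1 | r | 1 | 1 | r
1 | r | 1 | 1 | t
1 | r | 1 | 1 | t
2 | r | 2 | 2 | r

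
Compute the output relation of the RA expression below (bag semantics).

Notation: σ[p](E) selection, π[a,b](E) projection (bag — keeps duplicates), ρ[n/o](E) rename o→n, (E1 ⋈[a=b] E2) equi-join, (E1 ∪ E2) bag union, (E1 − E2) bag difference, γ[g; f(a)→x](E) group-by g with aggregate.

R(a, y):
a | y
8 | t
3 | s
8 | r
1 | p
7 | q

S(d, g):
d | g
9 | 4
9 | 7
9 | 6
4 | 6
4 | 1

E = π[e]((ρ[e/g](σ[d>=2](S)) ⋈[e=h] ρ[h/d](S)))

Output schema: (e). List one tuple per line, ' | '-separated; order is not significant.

Stepwise |·|:
  S → 5
  σ[d>=2](S) → 5
  ρ[e/g](σ[d>=2](S)) → 5
  S → 5
  ρ[h/d](S) → 5
  (ρ[e/g](σ[d>=2](S)) ⋈[e=h] ρ[h/d](S)) → 2
  π[e]((ρ[e/g](σ[d>=2](S)) ⋈[e=h] ρ[h/d](S))) → 2

== RESULT ==
e
4
4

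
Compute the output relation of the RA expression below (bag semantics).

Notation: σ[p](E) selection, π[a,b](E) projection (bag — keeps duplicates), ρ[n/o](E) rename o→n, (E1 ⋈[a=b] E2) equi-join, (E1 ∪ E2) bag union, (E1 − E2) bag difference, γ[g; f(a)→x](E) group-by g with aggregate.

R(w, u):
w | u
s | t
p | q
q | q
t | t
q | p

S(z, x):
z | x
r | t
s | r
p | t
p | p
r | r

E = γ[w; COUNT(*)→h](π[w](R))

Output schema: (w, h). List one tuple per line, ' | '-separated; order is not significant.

Subexpression sizes:
  R → 5
  π[w](R) → 5
  γ[w; COUNT(*)→h](π[w](R)) → 4

== RESULT ==
w | h
p | 1
q | 2
s | 1
t | 1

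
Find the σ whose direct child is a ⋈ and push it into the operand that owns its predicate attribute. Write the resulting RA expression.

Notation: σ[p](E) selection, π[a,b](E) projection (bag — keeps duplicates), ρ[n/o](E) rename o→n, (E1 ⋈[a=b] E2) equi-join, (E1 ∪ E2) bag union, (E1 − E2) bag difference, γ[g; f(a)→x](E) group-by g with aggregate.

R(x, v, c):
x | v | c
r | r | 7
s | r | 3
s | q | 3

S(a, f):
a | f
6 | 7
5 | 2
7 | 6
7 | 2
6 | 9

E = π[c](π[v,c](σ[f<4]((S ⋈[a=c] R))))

σ filters on f, owned by the left side.
E' = π[c](π[v,c]((σ[f<4](S) ⋈[a=c] R)))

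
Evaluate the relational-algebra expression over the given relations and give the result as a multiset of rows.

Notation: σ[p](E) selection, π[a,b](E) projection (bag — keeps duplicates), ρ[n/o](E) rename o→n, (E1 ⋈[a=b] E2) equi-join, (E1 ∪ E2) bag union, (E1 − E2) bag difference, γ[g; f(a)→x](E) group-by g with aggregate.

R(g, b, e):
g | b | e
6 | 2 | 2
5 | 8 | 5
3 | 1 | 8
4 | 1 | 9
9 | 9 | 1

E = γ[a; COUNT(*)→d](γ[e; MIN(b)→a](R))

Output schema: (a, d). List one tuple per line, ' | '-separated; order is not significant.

Subexpression sizes:
  R → 5
  γ[e; MIN(b)→a](R) → 5
  γ[a; COUNT(*)→d](γ[e; MIN(b)→a](R)) → 4

== RESULT ==
a | d
1 | 2
2 | 1
8 | 1
9 | 1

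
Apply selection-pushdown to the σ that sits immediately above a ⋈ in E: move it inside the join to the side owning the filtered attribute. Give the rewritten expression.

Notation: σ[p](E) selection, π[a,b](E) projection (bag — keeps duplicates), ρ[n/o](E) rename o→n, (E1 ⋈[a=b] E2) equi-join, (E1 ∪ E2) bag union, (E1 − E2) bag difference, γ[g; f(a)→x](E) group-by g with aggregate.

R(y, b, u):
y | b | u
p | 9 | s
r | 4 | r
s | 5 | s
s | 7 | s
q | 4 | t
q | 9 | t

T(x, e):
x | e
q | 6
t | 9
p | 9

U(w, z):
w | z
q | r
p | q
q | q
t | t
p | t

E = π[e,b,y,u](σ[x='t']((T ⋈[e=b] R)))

σ filters on x, owned by the left side.
E' = π[e,b,y,u]((σ[x='t'](T) ⋈[e=b] R))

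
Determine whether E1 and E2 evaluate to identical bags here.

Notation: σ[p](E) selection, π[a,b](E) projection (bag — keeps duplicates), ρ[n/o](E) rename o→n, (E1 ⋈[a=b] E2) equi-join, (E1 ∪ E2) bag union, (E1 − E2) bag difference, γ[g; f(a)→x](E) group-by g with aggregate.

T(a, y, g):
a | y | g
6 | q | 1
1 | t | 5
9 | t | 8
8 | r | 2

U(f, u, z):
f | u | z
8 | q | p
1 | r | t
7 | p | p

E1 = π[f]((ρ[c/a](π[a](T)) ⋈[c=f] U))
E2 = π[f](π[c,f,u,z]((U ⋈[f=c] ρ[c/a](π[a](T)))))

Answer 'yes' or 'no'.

E1 row counts bottom-up:
  T → 4
  π[a](T) → 4
  ρ[c/a](π[a](T)) → 4
  U → 3
  (ρ[c/a](π[a](T)) ⋈[c=f] U) → 2
  π[f]((ρ[c/a](π[a](T)) ⋈[c=f] U)) → 2
E2 row counts bottom-up:
  U → 3
  T → 4
  π[a](T) → 4
  ρ[c/a](π[a](T)) → 4
  (U ⋈[f=c] ρ[c/a](π[a](T))) → 2
  π[c,f,u,z]((U ⋈[f=c] ρ[c/a](π[a](T)))) → 2
  π[f](π[c,f,u,z]((U ⋈[f=c] ρ[c/a](π[a](T))))) → 2

E1 and E2 produce the same multiset:
f
1
8

yes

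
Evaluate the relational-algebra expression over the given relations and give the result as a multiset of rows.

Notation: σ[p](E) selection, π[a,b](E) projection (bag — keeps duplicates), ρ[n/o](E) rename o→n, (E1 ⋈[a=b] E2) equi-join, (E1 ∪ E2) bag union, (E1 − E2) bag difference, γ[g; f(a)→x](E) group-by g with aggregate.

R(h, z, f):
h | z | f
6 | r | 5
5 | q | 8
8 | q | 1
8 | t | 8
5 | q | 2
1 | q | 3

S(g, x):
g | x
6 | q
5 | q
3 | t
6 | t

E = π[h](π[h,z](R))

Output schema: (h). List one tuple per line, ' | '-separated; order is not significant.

Stepwise |·|:
  R → 6
  π[h,z](R) → 6
  π[h](π[h,z](R)) → 6

== RESULT ==
h
1
5
5
6
8
8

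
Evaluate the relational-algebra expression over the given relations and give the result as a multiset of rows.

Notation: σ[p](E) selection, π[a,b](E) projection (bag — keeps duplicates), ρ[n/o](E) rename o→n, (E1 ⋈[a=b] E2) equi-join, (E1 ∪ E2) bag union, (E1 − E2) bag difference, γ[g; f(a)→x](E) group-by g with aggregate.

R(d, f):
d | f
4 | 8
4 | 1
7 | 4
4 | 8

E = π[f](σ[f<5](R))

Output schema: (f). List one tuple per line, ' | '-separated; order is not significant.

Stepwise |·|:
  R → 4
  σ[f<5](R) → 2
  π[f](σ[f<5](R)) → 2

== RESULT ==
f
1
4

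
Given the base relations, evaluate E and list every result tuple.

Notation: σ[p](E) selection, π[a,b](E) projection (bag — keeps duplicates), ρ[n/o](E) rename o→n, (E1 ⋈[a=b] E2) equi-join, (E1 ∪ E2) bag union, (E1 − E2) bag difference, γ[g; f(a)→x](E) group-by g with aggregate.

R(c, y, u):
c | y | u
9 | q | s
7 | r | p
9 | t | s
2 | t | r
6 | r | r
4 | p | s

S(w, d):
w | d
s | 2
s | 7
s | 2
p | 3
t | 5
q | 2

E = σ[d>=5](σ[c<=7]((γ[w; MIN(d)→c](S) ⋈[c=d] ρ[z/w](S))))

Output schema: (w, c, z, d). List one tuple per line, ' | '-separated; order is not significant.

Stepwise |·|:
  S → 6
  γ[w; MIN(d)→c](S) → 4
  S → 6
  ρ[z/w](S) → 6
  (γ[w; MIN(d)→c](S) ⋈[c=d] ρ[z/w](S)) → 8
  σ[c<=7]((γ[w; MIN(d)→c](S) ⋈[c=d] ρ[z/w](S))) → 8
  σ[d>=5](σ[c<=7]((γ[w; MIN(d)→c](S) ⋈[c=d] ρ[z/w](S)))) → 1

== RESULT ==
w | c | z | d
t | 5 | t | 5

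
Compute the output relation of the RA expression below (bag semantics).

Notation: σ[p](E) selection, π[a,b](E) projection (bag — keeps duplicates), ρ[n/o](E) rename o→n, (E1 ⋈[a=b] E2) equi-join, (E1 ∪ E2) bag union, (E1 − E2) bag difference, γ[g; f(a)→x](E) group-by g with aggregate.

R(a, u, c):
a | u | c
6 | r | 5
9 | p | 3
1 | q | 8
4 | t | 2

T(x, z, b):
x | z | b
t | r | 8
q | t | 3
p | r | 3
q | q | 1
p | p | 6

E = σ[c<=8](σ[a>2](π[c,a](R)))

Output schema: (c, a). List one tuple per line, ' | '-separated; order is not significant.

Stepwise |·|:
  R → 4
  π[c,a](R) → 4
  σ[a>2](π[c,a](R)) → 3
  σ[c<=8](σ[a>2](π[c,a](R))) → 3

== RESULT ==
c | a
2 | 4
3 | 9
5 | 6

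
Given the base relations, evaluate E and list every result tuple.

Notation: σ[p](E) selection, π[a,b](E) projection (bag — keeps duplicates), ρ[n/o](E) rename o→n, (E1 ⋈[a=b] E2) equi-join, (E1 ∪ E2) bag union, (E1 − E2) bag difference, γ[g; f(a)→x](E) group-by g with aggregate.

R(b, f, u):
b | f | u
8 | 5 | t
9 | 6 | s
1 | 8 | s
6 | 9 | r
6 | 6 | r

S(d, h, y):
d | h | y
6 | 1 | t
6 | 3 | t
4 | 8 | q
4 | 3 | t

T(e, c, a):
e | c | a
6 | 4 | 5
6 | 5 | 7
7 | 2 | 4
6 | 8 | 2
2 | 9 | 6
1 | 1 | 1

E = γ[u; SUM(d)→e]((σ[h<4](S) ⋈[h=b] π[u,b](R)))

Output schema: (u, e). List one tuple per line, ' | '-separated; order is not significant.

Per-node cardinality:
  S → 4
  σ[h<4](S) → 3
  R → 5
  π[u,b](R) → 5
  (σ[h<4](S) ⋈[h=b] π[u,b](R)) → 1
  γ[u; SUM(d)→e]((σ[h<4](S) ⋈[h=b] π[u,b](R))) → 1

== RESULT ==
u | e
s | 6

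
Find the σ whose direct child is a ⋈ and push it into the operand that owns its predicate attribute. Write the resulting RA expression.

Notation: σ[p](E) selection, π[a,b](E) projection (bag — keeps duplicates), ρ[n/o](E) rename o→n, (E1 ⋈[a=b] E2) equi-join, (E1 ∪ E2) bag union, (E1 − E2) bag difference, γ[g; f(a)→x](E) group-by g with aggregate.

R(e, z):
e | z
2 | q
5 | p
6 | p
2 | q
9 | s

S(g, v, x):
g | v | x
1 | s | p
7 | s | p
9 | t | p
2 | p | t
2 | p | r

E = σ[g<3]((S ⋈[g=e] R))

σ filters on g, owned by the left side.
E' = (σ[g<3](S) ⋈[g=e] R)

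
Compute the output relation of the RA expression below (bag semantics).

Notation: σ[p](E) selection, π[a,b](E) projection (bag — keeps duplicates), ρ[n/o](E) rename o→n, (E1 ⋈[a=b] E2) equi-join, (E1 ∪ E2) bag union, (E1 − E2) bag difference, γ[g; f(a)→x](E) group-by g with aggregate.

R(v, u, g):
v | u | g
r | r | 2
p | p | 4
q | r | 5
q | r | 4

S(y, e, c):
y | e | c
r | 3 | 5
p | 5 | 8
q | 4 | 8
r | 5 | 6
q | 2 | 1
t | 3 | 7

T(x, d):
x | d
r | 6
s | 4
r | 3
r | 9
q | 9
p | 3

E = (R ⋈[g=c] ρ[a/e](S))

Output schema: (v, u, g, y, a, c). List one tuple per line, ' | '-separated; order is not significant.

Subexpression sizes:
  R → 4
  S → 6
  ρ[a/e](S) → 6
  (R ⋈[g=c] ρ[a/e](S)) → 1

== RESULT ==
v | u | g | y | a | c
q | r | 5 | r | 3 | 5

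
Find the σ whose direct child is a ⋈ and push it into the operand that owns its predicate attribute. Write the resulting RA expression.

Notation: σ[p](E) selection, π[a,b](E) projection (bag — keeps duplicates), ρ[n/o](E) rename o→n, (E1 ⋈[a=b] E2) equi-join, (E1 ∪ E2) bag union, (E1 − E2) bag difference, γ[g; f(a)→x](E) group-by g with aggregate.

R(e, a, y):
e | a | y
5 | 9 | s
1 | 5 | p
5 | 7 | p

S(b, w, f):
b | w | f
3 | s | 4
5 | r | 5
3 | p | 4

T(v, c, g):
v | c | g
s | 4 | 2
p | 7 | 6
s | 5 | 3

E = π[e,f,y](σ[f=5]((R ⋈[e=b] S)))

σ filters on f, owned by the right side.
E' = π[e,f,y]((R ⋈[e=b] σ[f=5](S)))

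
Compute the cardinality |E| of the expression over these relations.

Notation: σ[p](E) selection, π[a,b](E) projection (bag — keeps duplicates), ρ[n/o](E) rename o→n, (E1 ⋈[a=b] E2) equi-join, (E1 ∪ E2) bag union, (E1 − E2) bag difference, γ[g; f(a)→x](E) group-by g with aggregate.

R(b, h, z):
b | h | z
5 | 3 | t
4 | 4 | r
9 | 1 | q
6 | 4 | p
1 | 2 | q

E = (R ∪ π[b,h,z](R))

Stepwise |·|:
  R → 5
  R → 5
  π[b,h,z](R) → 5
  (R ∪ π[b,h,z](R)) → 10

|E| = 10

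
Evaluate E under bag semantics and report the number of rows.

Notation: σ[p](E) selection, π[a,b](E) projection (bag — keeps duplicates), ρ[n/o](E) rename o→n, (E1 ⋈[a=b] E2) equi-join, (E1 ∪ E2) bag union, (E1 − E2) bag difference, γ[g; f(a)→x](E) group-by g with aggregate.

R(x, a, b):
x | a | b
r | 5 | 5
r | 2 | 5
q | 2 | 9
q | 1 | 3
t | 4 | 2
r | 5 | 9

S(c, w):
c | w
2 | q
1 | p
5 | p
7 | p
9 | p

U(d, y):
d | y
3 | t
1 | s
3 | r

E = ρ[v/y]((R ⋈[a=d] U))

Per-node cardinality:
  R → 6
  U → 3
  (R ⋈[a=d] U) → 1
  ρ[v/y]((R ⋈[a=d] U)) → 1

|E| = 1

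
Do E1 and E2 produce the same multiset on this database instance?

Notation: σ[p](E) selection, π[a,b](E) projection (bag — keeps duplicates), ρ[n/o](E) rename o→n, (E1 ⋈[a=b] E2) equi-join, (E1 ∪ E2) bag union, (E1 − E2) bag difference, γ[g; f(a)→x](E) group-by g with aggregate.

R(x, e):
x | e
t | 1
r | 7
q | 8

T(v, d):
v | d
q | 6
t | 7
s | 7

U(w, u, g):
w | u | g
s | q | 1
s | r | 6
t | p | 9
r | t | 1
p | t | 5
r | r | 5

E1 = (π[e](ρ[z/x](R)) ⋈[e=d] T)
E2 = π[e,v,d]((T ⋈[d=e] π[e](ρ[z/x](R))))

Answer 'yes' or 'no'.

E1 subexpression sizes:
  R → 3
  ρ[z/x](R) → 3
  π[e](ρ[z/x](R)) → 3
  T → 3
  (π[e](ρ[z/x](R)) ⋈[e=d] T) → 2
E2 subexpression sizes:
  T → 3
  R → 3
  ρ[z/x](R) → 3
  π[e](ρ[z/x](R)) → 3
  (T ⋈[d=e] π[e](ρ[z/x](R))) → 2
  π[e,v,d]((T ⋈[d=e] π[e](ρ[z/x](R)))) → 2

E1 and E2 produce the same multiset:
e | v | d
7 | s | 7
7 | t | 7

yes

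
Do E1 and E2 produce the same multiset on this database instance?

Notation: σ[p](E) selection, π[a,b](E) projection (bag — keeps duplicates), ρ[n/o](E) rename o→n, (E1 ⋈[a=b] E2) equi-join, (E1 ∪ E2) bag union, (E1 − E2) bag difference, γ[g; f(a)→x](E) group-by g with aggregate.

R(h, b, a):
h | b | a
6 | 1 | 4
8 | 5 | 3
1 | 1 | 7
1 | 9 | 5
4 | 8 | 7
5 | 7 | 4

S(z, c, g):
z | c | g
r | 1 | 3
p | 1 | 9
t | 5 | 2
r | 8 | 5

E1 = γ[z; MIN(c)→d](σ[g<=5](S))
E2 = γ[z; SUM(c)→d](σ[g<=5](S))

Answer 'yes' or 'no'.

E1 per-node cardinality:
  S → 4
  σ[g<=5](S) → 3
  γ[z; MIN(c)→d](σ[g<=5](S)) → 2
E2 per-node cardinality:
  S → 4
  σ[g<=5](S) → 3
  γ[z; SUM(c)→d](σ[g<=5](S)) → 2

E1 result:
z | d
r | 1
t | 5
E2 result:
z | d
r | 9
t | 5
Witness: ('r', 1) appears 1× in E1 but 0× in E2.

no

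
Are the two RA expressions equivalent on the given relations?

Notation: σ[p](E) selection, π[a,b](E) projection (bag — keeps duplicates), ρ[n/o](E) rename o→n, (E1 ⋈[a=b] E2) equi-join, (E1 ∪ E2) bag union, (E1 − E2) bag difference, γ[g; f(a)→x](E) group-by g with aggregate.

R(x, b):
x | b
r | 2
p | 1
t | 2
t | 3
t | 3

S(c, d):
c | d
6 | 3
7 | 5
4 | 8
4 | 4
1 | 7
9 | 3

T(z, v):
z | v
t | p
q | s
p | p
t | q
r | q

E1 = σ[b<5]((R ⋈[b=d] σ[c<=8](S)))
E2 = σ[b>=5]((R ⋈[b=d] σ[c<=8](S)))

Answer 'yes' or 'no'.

E1 per-node cardinality:
  R → 5
  S → 6
  σ[c<=8](S) → 5
  (R ⋈[b=d] σ[c<=8](S)) → 2
  σ[b<5]((R ⋈[b=d] σ[c<=8](S))) → 2
E2 per-node cardinality:
  R → 5
  S → 6
  σ[c<=8](S) → 5
  (R ⋈[b=d] σ[c<=8](S)) → 2
  σ[b>=5]((R ⋈[b=d] σ[c<=8](S))) → 0

E1 result:
x | b | c | d
t | 3 | 6 | 3
t | 3 | 6 | 3
E2 result:
x | b | c | d
(0 rows)
Witness: ('t', 3, 6, 3) appears 2× in E1 but 0× in E2.

no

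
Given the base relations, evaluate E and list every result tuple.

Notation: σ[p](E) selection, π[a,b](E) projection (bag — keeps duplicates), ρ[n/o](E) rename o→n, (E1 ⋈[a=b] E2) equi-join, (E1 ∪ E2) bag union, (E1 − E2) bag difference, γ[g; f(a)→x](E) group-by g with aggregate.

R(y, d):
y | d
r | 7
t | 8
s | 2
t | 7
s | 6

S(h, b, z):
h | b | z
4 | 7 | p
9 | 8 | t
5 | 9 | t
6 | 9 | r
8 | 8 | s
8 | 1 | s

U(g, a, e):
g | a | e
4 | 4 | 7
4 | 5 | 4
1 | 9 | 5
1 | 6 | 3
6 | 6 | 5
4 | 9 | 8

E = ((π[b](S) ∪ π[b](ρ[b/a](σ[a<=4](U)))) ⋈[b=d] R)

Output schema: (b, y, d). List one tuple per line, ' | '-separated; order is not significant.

Subexpression sizes:
  S → 6
  π[b](S) → 6
  U → 6
  σ[a<=4](U) → 1
  ρ[b/a](σ[a<=4](U)) → 1
  π[b](ρ[b/a](σ[a<=4](U))) → 1
  (π[b](S) ∪ π[b](ρ[b/a](σ[a<=4](U)))) → 7
  R → 5
  ((π[b](S) ∪ π[b](ρ[b/a](σ[a<=4](U)))) ⋈[b=d] R) → 4

== RESULT ==
b | y | d
7 | r | 7
7 | t | 7
8 | t | 8
8 | t | 8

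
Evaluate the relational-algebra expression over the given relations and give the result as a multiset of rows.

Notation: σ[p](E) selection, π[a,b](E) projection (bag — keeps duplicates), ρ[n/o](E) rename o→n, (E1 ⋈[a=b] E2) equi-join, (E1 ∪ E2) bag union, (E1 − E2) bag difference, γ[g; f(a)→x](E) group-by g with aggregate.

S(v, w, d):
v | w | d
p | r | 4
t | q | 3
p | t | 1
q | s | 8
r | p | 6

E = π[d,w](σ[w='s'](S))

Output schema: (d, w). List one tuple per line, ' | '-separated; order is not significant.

Per-node cardinality:
  S → 5
  σ[w='s'](S) → 1
  π[d,w](σ[w='s'](S)) → 1

== RESULT ==
d | w
8 | s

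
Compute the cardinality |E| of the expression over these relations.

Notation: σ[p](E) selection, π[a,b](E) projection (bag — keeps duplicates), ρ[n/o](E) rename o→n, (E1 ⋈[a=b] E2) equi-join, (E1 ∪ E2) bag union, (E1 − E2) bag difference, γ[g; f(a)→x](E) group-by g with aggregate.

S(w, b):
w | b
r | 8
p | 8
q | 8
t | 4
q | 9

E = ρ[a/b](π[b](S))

Subexpression sizes:
  S → 5
  π[b](S) → 5
  ρ[a/b](π[b](S)) → 5

|E| = 5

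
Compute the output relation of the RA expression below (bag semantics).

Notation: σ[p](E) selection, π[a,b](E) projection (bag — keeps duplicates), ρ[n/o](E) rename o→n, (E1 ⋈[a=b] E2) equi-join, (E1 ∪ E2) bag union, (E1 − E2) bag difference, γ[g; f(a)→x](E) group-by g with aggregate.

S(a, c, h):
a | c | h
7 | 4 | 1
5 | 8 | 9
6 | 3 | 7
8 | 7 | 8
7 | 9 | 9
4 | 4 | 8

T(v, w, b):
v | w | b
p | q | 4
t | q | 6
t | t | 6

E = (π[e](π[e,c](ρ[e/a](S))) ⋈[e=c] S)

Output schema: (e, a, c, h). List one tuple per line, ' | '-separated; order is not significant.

Per-node cardinality:
  S → 6
  ρ[e/a](S) → 6
  π[e,c](ρ[e/a](S)) → 6
  π[e](π[e,c](ρ[e/a](S))) → 6
  S → 6
  (π[e](π[e,c](ρ[e/a](S))) ⋈[e=c] S) → 5

== RESULT ==
e | a | c | h
4 | 4 | 4 | 8
4 | 7 | 4 | 1
7 | 8 | 7 | 8
7 | 8 | 7 | 8
8 | 5 | 8 | 9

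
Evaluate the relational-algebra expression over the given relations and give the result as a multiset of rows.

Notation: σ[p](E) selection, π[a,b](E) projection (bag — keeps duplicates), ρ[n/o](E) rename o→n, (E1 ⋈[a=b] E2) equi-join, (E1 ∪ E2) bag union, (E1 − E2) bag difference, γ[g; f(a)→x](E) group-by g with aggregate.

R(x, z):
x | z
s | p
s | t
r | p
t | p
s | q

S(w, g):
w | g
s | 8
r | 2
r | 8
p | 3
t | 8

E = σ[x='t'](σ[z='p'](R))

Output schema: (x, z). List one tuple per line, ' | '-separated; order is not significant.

Per-node cardinality:
  R → 5
  σ[z='p'](R) → 3
  σ[x='t'](σ[z='p'](R)) → 1

== RESULT ==
x | z
t | p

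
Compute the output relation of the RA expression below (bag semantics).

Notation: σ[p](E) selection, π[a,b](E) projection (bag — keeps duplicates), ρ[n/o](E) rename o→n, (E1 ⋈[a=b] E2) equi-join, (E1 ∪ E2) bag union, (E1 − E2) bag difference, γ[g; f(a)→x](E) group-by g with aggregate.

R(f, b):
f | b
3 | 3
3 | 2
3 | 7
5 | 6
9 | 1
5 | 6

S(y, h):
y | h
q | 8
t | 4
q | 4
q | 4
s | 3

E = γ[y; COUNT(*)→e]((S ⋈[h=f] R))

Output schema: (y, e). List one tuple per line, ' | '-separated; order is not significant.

Subexpression sizes:
  S → 5
  R → 6
  (S ⋈[h=f] R) → 3
  γ[y; COUNT(*)→e]((S ⋈[h=f] R)) → 1

== RESULT ==
y | e
s | 3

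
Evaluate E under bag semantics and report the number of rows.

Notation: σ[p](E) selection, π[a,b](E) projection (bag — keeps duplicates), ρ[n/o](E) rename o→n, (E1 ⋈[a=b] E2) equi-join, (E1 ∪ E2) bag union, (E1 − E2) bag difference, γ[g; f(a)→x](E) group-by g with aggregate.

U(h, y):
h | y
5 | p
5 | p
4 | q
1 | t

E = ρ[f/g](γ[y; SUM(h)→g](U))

Per-node cardinality:
  U → 4
  γ[y; SUM(h)→g](U) → 3
  ρ[f/g](γ[y; SUM(h)→g](U)) → 3

|E| = 3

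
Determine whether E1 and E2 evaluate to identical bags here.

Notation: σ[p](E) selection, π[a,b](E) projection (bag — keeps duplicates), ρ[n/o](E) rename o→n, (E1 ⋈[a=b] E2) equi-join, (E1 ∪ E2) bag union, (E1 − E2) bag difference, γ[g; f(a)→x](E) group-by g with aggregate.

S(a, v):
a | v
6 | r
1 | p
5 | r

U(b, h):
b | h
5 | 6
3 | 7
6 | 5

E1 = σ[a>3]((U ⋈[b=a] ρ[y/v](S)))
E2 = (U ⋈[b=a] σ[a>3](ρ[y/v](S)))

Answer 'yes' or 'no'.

E1 stepwise |·|:
  U → 3
  S → 3
  ρ[y/v](S) → 3
  (U ⋈[b=a] ρ[y/v](S)) → 2
  σ[a>3]((U ⋈[b=a] ρ[y/v](S))) → 2
E2 stepwise |·|:
  U → 3
  S → 3
  ρ[y/v](S) → 3
  σ[a>3](ρ[y/v](S)) → 2
  (U ⋈[b=a] σ[a>3](ρ[y/v](S))) → 2

E1 and E2 produce the same multiset:
b | h | a | y
5 | 6 | 5 | r
6 | 5 | 6 | r

yes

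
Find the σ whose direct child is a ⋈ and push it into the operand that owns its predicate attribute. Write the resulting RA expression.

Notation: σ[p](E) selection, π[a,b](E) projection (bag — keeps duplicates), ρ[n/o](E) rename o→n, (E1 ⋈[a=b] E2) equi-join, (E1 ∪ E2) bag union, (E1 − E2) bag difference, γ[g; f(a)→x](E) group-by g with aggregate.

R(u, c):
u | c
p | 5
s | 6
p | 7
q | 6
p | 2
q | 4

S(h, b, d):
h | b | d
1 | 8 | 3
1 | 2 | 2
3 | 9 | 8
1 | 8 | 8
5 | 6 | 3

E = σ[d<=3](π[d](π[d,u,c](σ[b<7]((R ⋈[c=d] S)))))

σ filters on b, owned by the right side.
E' = σ[d<=3](π[d](π[d,u,c]((R ⋈[c=d] σ[b<7](S)))))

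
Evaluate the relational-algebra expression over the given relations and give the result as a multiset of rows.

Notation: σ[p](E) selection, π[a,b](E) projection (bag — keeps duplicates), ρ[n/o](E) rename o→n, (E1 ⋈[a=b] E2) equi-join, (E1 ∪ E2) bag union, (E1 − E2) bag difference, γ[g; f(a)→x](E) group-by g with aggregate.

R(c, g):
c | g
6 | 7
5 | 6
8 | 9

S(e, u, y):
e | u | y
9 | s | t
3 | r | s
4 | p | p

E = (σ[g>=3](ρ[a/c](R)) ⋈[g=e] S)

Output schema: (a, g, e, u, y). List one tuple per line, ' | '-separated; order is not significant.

Per-node cardinality:
  R → 3
  ρ[a/c](R) → 3
  σ[g>=3](ρ[a/c](R)) → 3
  S → 3
  (σ[g>=3](ρ[a/c](R)) ⋈[g=e] S) → 1

== RESULT ==
a | g | e | u | y
8 | 9 | 9 | s | t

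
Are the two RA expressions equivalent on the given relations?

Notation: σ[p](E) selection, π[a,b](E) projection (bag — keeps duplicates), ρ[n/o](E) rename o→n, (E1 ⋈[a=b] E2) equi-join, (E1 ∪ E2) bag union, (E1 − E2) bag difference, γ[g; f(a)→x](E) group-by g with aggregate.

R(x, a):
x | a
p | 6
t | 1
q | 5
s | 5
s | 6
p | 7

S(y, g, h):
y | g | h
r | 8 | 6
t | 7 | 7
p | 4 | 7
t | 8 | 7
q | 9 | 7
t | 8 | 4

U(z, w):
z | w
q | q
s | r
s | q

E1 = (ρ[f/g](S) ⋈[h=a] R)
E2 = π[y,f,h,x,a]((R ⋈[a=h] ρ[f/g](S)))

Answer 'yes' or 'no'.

E1 stepwise |·|:
  S → 6
  ρ[f/g](S) → 6
  R → 6
  (ρ[f/g](S) ⋈[h=a] R) → 6
E2 stepwise |·|:
  R → 6
  S → 6
  ρ[f/g](S) → 6
  (R ⋈[a=h] ρ[f/g](S)) → 6
  π[y,f,h,x,a]((R ⋈[a=h] ρ[f/g](S))) → 6

E1 and E2 produce the same multiset:
y | f | h | x | a
p | 4 | 7 | p | 7
q | 9 | 7 | p | 7
r | 8 | 6 | p | 6
r | 8 | 6 | s | 6
t | 7 | 7 | p | 7
t | 8 | 7 | p | 7

yes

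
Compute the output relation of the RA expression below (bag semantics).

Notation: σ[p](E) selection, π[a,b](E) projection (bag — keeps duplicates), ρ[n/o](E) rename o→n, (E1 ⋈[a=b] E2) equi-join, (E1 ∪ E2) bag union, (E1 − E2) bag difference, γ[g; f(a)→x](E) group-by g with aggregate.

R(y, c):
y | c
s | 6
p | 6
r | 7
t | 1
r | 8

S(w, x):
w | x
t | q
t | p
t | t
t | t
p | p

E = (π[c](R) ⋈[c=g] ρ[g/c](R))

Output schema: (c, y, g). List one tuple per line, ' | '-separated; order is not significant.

Per-node cardinality:
  R → 5
  π[c](R) → 5
  R → 5
  ρ[g/c](R) → 5
  (π[c](R) ⋈[c=g] ρ[g/c](R)) → 7

== RESULT ==
c | y | g
1 | t | 1
6 | p | 6
6 | p | 6
6 | s | 6
6 | s | 6
7 | r | 7
8 | r | 8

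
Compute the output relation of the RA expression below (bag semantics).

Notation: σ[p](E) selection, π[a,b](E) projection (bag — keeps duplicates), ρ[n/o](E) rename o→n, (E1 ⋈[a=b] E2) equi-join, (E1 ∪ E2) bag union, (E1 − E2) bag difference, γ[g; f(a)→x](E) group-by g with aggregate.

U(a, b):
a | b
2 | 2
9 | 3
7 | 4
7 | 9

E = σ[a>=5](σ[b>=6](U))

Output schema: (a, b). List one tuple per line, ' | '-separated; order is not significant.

Row counts bottom-up:
  U → 4
  σ[b>=6](U) → 1
  σ[a>=5](σ[b>=6](U)) → 1

== RESULT ==
a | b
7 | 9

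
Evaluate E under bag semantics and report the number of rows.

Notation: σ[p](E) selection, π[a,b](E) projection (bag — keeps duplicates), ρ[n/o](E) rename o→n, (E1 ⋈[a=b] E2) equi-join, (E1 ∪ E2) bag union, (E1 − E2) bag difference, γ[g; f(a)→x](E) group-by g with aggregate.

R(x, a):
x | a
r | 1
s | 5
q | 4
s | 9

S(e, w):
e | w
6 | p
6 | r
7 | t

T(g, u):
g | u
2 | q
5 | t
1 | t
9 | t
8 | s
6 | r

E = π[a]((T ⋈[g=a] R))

Per-node cardinality:
  T → 6
  R → 4
  (T ⋈[g=a] R) → 3
  π[a]((T ⋈[g=a] R)) → 3

|E| = 3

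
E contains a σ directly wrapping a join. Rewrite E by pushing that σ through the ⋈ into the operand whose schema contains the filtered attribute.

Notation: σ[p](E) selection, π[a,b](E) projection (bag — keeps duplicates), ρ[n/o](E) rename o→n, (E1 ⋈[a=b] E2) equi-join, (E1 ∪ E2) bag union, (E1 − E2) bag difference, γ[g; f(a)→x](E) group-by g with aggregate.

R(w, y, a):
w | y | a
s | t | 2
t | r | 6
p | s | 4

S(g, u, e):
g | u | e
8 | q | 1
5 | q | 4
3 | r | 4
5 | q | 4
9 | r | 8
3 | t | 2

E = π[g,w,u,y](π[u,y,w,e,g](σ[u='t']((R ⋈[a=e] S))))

σ filters on u, owned by the right side.
E' = π[g,w,u,y](π[u,y,w,e,g]((R ⋈[a=e] σ[u='t'](S))))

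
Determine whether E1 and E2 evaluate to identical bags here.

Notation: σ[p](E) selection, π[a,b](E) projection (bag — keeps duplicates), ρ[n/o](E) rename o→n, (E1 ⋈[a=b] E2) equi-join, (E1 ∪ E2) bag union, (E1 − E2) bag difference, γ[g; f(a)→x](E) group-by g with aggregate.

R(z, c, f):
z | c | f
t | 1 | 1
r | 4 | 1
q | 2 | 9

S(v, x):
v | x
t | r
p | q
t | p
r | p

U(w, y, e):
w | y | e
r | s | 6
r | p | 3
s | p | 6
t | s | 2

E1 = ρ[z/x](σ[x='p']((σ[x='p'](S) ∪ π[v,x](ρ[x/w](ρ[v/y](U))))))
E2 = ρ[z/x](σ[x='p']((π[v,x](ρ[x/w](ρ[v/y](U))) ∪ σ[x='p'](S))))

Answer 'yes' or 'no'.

E1 per-node cardinality:
  S → 4
  σ[x='p'](S) → 2
  U → 4
  ρ[v/y](U) → 4
  ρ[x/w](ρ[v/y](U)) → 4
  π[v,x](ρ[x/w](ρ[v/y](U))) → 4
  (σ[x='p'](S) ∪ π[v,x](ρ[x/w](ρ[v/y](U)))) → 6
  σ[x='p']((σ[x='p'](S) ∪ π[v,x](ρ[x/w](ρ[v/y](U))))) → 2
  ρ[z/x](σ[x='p']((σ[x='p'](S) ∪ π[v,x](ρ[x/w](ρ[v/y](U)))))) → 2
E2 per-node cardinality:
  U → 4
  ρ[v/y](U) → 4
  ρ[x/w](ρ[v/y](U)) → 4
  π[v,x](ρ[x/w](ρ[v/y](U))) → 4
  S → 4
  σ[x='p'](S) → 2
  (π[v,x](ρ[x/w](ρ[v/y](U))) ∪ σ[x='p'](S)) → 6
  σ[x='p']((π[v,x](ρ[x/w](ρ[v/y](U))) ∪ σ[x='p'](S))) → 2
  ρ[z/x](σ[x='p']((π[v,x](ρ[x/w](ρ[v/y](U))) ∪ σ[x='p'](S)))) → 2

E1 and E2 produce the same multiset:
v | z
r | p
t | p

yes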